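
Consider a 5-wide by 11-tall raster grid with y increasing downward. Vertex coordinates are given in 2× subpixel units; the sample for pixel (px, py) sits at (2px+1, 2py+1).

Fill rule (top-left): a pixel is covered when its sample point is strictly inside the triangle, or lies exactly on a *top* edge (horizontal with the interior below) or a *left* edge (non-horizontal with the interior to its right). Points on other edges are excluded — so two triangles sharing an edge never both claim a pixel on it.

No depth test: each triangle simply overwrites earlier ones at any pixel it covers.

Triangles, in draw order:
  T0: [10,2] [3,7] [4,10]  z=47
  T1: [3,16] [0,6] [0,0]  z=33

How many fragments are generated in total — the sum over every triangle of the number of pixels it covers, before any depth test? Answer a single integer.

T0:
  2·area = 26  (B↔C swapped to make it positive)
  edge (10, 2)→(4, 10): d=(-6,8) right/bottom  bias=-1
  edge (4, 10)→(3, 7): d=(-1,-3) top-left  bias=+0
  edge (3, 7)→(10, 2): d=(7,-5) top-left  bias=+0
    (0,0)@(1, 1): e=[78,0,-52] → .  [on edge]
    (4,1)@(9, 3): e=[2,22,2] → X
    (3,2)@(7, 5): e=[6,14,6] → X
    (4,2)@(9, 5): e=[-10,20,16] → .
    (1,3)@(3, 7): e=[26,0,0] → X  [on edge]
    (2,3)@(5, 7): e=[10,6,10] → X
    (3,3)@(7, 7): e=[-6,12,20] → .
    (1,4)@(3, 9): e=[14,-2,14] → .
    (2,4)@(5, 9): e=[-2,4,24] → .
    (2,6)@(5, 13): e=[-26,0,52] → .  [on edge]
    (3,9)@(7, 19): e=[-78,0,104] → .  [on edge]
  covered (4 px):
    . . . . .
    . . . . X
    . . . X .
    . X X . .
    . . . . .
    . . . . .
    . . . . .
    . . . . .
    . . . . .
    . . . . .
    . . . . .
T1:
  2·area = 18
  edge (3, 16)→(0, 6): d=(-3,-10) top-left  bias=+0
  edge (0, 6)→(0, 0): d=(0,-6) top-left  bias=+0
  edge (0, 0)→(3, 16): d=(3,16) right/bottom  bias=-1
    (0,3)@(1, 7): e=[7,6,5] → X
    (1,3)@(3, 7): e=[27,18,-27] → .
    (0,4)@(1, 9): e=[1,6,11] → X
    (1,4)@(3, 9): e=[21,18,-21] → .
    (0,5)@(1, 11): e=[-5,6,17] → .
  covered (2 px):
    . . . . .
    . . . . .
    . . . . .
    X . . . .
    X . . . .
    . . . . .
    . . . . .
    . . . . .
    . . . . .
    . . . . .
    . . . . .

Answer: 6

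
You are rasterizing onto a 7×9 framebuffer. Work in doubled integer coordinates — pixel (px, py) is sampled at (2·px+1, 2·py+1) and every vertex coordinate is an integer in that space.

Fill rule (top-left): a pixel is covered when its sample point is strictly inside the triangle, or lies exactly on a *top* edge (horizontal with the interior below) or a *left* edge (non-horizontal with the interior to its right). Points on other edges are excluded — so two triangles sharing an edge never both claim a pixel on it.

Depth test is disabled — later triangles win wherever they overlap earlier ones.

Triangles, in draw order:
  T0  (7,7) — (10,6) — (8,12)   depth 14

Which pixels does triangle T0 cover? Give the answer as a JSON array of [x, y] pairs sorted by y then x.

T0:
  2·area = 16
  edge (7, 7)→(10, 6): d=(3,-1) top-left  bias=+0
  edge (10, 6)→(8, 12): d=(-2,6) right/bottom  bias=-1
  edge (8, 12)→(7, 7): d=(-1,-5) top-left  bias=+0
    (5,1)@(11, 3): e=[-8,0,24] → ·  [on edge]
    (6,2)@(13, 5): e=[0,-16,32] → ·  [on edge]
    (3,3)@(7, 7): e=[0,16,0] → #  [on edge]
    (4,3)@(9, 7): e=[2,4,10] → #
    (5,3)@(11, 7): e=[4,-8,20] → ·
    (0,4)@(1, 9): e=[0,48,-32] → ·  [on edge]
    (3,4)@(7, 9): e=[6,12,-2] → ·
    (4,4)@(9, 9): e=[8,0,8] → ·  [on edge]
    (3,7)@(7, 15): e=[24,0,-8] → ·  [on edge]
    (4,8)@(9, 17): e=[32,-16,0] → ·  [on edge]
  covered (2 px):
    · · · · · · ·
    · · · · · · ·
    · · · · · · ·
    · · · # # · ·
    · · · · · · ·
    · · · · · · ·
    · · · · · · ·
    · · · · · · ·
    · · · · · · ·

Result: [[3,3],[4,3]]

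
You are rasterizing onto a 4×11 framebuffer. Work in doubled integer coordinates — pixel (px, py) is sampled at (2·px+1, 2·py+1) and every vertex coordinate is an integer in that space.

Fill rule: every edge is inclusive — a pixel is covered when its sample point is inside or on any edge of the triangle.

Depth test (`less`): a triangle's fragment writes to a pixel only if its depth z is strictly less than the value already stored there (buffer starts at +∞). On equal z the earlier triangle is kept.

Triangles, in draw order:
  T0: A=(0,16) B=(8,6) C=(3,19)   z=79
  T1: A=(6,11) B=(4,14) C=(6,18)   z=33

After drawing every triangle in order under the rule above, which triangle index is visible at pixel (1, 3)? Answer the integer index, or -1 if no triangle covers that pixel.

T0:
  2·area = 54
  edge (0, 16)→(8, 6): d=(8,-10) inclusive
  edge (8, 6)→(3, 19): d=(-5,13) inclusive
  edge (3, 19)→(0, 16): d=(-3,-3) inclusive
    (2,5)@(5, 11): e=[10,14,30] → #
    (3,5)@(7, 11): e=[30,-12,36] → ·
    (1,6)@(3, 13): e=[6,30,18] → #
    (3,6)@(7, 13): e=[46,-22,30] → ·
    (0,7)@(1, 15): e=[2,46,6] → #
    (2,7)@(5, 15): e=[42,-6,18] → ·
    (0,8)@(1, 17): e=[18,36,0] → #  [on edge]
    (2,8)@(5, 17): e=[58,-16,12] → ·
    (0,9)@(1, 19): e=[34,26,-6] → ·
    (1,9)@(3, 19): e=[54,0,0] → #  [on edge]
    (2,9)@(5, 19): e=[74,-26,6] → ·
    (1,10)@(3, 21): e=[70,-10,-6] → ·
    (2,10)@(5, 21): e=[90,-36,0] → ·  [on edge]
  covered (8 px):
    · · · ·
    · · · ·
    · · · ·
    · · · ·
    · · · ·
    · · # ·
    · # # ·
    # # · ·
    # # · ·
    · # · ·
    · · · ·
T1:
  2·area = 14  (B↔C swapped to make it positive)
  edge (6, 11)→(6, 18): d=(0,7) inclusive
  edge (6, 18)→(4, 14): d=(-2,-4) inclusive
  edge (4, 14)→(6, 11): d=(2,-3) inclusive
    (2,6)@(5, 13): e=[7,6,1] → #
    (3,6)@(7, 13): e=[-7,14,7] → ·
    (2,7)@(5, 15): e=[7,2,5] → #
    (3,7)@(7, 15): e=[-7,10,11] → ·
    (2,8)@(5, 17): e=[7,-2,9] → ·
  covered (2 px):
    · · · ·
    · · · ·
    · · · ·
    · · · ·
    · · · ·
    · · · ·
    · · # ·
    · · # ·
    · · · ·
    · · · ·
    · · · ·

Z-buffer (winner per pixel, '.' = empty):
  . . . .
  . . . .
  . . . .
  . . . .
  . . . .
  . . 0 .
  . 0 1 .
  0 0 1 .
  0 0 . .
  . 0 . .
  . . . .

Final: -1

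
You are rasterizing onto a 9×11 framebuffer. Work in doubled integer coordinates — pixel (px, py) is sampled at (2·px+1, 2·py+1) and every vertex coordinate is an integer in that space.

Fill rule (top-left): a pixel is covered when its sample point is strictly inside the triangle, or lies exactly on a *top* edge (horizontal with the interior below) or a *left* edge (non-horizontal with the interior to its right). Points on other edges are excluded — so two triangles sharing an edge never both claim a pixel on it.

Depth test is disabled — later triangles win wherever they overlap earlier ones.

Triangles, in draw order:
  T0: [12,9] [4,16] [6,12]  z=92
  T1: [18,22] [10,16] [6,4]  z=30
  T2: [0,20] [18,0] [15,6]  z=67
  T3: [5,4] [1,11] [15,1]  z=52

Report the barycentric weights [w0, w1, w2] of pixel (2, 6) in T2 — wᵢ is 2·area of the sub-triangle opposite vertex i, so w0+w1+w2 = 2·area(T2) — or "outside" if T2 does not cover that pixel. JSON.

T0:
  2·area = 18
  edge (12, 9)→(4, 16): d=(-8,7) right/bottom  bias=-1
  edge (4, 16)→(6, 12): d=(2,-4) top-left  bias=+0
  edge (6, 12)→(12, 9): d=(6,-3) top-left  bias=+0
    (4,5)@(9, 11): e=[5,10,3] → X
    (5,5)@(11, 11): e=[-9,18,9] → .
    (3,6)@(7, 13): e=[3,6,9] → X
    (4,6)@(9, 13): e=[-11,14,15] → .
    (2,7)@(5, 15): e=[1,2,15] → X
    (3,7)@(7, 15): e=[-13,10,21] → .
    (2,8)@(5, 17): e=[-15,6,27] → .
  covered (3 px):
    . . . . . . . . .
    . . . . . . . . .
    . . . . . . . . .
    . . . . . . . . .
    . . . . . . . . .
    . . . . X . . . .
    . . . X . . . . .
    . . X . . . . . .
    . . . . . . . . .
    . . . . . . . . .
    . . . . . . . . .
T1:
  2·area = 72
  edge (18, 22)→(10, 16): d=(-8,-6) top-left  bias=+0
  edge (10, 16)→(6, 4): d=(-4,-12) top-left  bias=+0
  edge (6, 4)→(18, 22): d=(12,18) right/bottom  bias=-1
    (2,0)@(5, 1): e=[90,0,-18] → .  [on edge]
    (3,3)@(7, 7): e=[54,0,18] → X  [on edge]
    (4,3)@(9, 7): e=[66,24,-18] → .
    (3,4)@(7, 9): e=[38,-8,42] → .
    (4,4)@(9, 9): e=[50,16,6] → X
    (5,4)@(11, 9): e=[62,40,-30] → .
    (4,5)@(9, 11): e=[34,8,30] → X
    (5,5)@(11, 11): e=[46,32,-6] → .
    (4,6)@(9, 13): e=[18,0,54] → X  [on edge]
    (5,6)@(11, 13): e=[30,24,18] → X
    (6,6)@(13, 13): e=[42,48,-18] → .
    (4,7)@(9, 15): e=[2,-8,78] → .
    (5,9)@(11, 19): e=[-18,0,90] → .  [on edge]
  covered (10 px):
    . . . . . . . . .
    . . . . . . . . .
    . . . . . . . . .
    . . . X . . . . .
    . . . . X . . . .
    . . . . X . . . .
    . . . . X X . . .
    . . . . . X X . .
    . . . . . . X . .
    . . . . . . . X .
    . . . . . . . . X
T2:
  2·area = 48
  edge (0, 20)→(18, 0): d=(18,-20) top-left  bias=+0
  edge (18, 0)→(15, 6): d=(-3,6) right/bottom  bias=-1
  edge (15, 6)→(0, 20): d=(-15,14) right/bottom  bias=-1
    (7,2)@(15, 5): e=[30,3,15] → X
    (8,2)@(17, 5): e=[70,-9,-13] → .
    (6,3)@(13, 7): e=[26,9,13] → X
    (7,3)@(15, 7): e=[66,-3,-15] → .
    (5,4)@(11, 9): e=[22,15,11] → X
    (6,4)@(13, 9): e=[62,3,-17] → .
    (4,5)@(9, 11): e=[18,21,9] → X
    (5,5)@(11, 11): e=[58,9,-19] → .
    (3,6)@(7, 13): e=[14,27,7] → X
    (4,6)@(9, 13): e=[54,15,-21] → .
    (2,7)@(5, 15): e=[10,33,5] → X
    (3,7)@(7, 15): e=[50,21,-23] → .
  covered (8 px):
    . . . . . . . . .
    . . . . . . . . .
    . . . . . . . X .
    . . . . . . X . .
    . . . . . X . . .
    . . . . X . . . .
    . . . X . . . . .
    . . X . . . . . .
    . X . . . . . . .
    X . . . . . . . .
    . . . . . . . . .
T3:
  2·area = 58  (B↔C swapped to make it positive)
  edge (5, 4)→(15, 1): d=(10,-3) top-left  bias=+0
  edge (15, 1)→(1, 11): d=(-14,10) right/bottom  bias=-1
  edge (1, 11)→(5, 4): d=(4,-7) top-left  bias=+0
    (7,0)@(15, 1): e=[0,0,58] → .  [on edge]
    (4,1)@(9, 3): e=[2,32,24] → X
    (5,1)@(11, 3): e=[8,12,38] → X
    (6,1)@(13, 3): e=[14,-8,52] → .
    (2,2)@(5, 5): e=[10,44,4] → X
    (3,2)@(7, 5): e=[16,24,18] → X
    (5,2)@(11, 5): e=[28,-16,46] → .
    (2,3)@(5, 7): e=[30,16,12] → X
    (3,3)@(7, 7): e=[36,-4,26] → .
    (4,3)@(9, 7): e=[42,-24,40] → .
    (1,4)@(3, 9): e=[44,8,6] → X
    (2,4)@(5, 9): e=[50,-12,20] → .
    (0,5)@(1, 11): e=[58,0,0] → .  [on edge]
  covered (7 px):
    . . . . . . . . .
    . . . . X X . . .
    . . X X X . . . .
    . . X . . . . . .
    . X . . . . . . .
    . . . . . . . . .
    . . . . . . . . .
    . . . . . . . . .
    . . . . . . . . .
    . . . . . . . . .
    . . . . . . . . .

Final: "outside"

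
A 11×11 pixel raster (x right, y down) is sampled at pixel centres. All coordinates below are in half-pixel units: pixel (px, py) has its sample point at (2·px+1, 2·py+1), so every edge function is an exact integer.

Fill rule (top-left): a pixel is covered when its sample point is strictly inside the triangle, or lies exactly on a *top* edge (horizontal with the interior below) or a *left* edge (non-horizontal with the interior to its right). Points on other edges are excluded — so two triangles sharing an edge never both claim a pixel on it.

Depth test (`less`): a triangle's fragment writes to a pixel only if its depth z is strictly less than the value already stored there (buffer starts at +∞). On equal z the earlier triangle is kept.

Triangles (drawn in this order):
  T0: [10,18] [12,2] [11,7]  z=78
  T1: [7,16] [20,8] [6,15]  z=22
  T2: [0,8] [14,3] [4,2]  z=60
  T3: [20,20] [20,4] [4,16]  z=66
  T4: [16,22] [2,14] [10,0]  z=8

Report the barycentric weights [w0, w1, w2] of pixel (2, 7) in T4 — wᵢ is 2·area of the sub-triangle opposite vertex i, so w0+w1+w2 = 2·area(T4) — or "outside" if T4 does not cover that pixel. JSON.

T0:
  2·area = 6  (B↔C swapped to make it positive)
  edge (10, 18)→(11, 7): d=(1,-11) top-left  bias=+0
  edge (11, 7)→(12, 2): d=(1,-5) top-left  bias=+0
  edge (12, 2)→(10, 18): d=(-2,16) right/bottom  bias=-1
    (5,3)@(11, 7): e=[0,0,6] → #  [on edge]
    (6,3)@(13, 7): e=[22,10,-26] → ·
    (5,4)@(11, 9): e=[2,2,2] → #
    (6,4)@(13, 9): e=[24,12,-30] → ·
    (5,5)@(11, 11): e=[4,4,-2] → ·
    (4,8)@(9, 17): e=[-12,0,18] → ·  [on edge]
  covered (2 px):
    · · · · · · · · · · ·
    · · · · · · · · · · ·
    · · · · · · · · · · ·
    · · · · · # · · · · ·
    · · · · · # · · · · ·
    · · · · · · · · · · ·
    · · · · · · · · · · ·
    · · · · · · · · · · ·
    · · · · · · · · · · ·
    · · · · · · · · · · ·
    · · · · · · · · · · ·
T1:
  2·area = 21  (B↔C swapped to make it positive)
  edge (7, 16)→(6, 15): d=(-1,-1) top-left  bias=+0
  edge (6, 15)→(20, 8): d=(14,-7) top-left  bias=+0
  edge (20, 8)→(7, 16): d=(-13,8) right/bottom  bias=-1
    (7,5)@(15, 11): e=[13,7,1] → #
    (8,5)@(17, 11): e=[15,21,-15] → ·
    (5,6)@(11, 13): e=[7,7,7] → #
    (6,6)@(13, 13): e=[9,21,-9] → ·
    (7,6)@(15, 13): e=[11,35,-25] → ·
    (3,7)@(7, 15): e=[1,7,13] → #
    (4,7)@(9, 15): e=[3,21,-3] → ·
    (5,7)@(11, 15): e=[5,35,-19] → ·
    (3,8)@(7, 17): e=[-1,35,-13] → ·
  covered (3 px):
    · · · · · · · · · · ·
    · · · · · · · · · · ·
    · · · · · · · · · · ·
    · · · · · · · · · · ·
    · · · · · · · · · · ·
    · · · · · · · # · · ·
    · · · · · # · · · · ·
    · · · # · · · · · · ·
    · · · · · · · · · · ·
    · · · · · · · · · · ·
    · · · · · · · · · · ·
T2:
  2·area = 64  (B↔C swapped to make it positive)
  edge (0, 8)→(4, 2): d=(4,-6) top-left  bias=+0
  edge (4, 2)→(14, 3): d=(10,1) right/bottom  bias=-1
  edge (14, 3)→(0, 8): d=(-14,5) right/bottom  bias=-1
    (2,1)@(5, 3): e=[10,9,45] → #
    (3,1)@(7, 3): e=[22,7,35] → #
    (4,1)@(9, 3): e=[34,5,25] → #
    (5,1)@(11, 3): e=[46,3,15] → #
    (6,1)@(13, 3): e=[58,1,5] → #
    (7,1)@(15, 3): e=[70,-1,-5] → ·
    (1,2)@(3, 5): e=[6,31,27] → #
    (4,2)@(9, 5): e=[42,25,-3] → ·
    (5,2)@(11, 5): e=[54,23,-13] → ·
    (6,2)@(13, 5): e=[66,21,-23] → ·
    (0,3)@(1, 7): e=[2,53,9] → #
    (1,3)@(3, 7): e=[14,51,-1] → ·
  covered (9 px):
    · · · · · · · · · · ·
    · · # # # # # · · · ·
    · # # # · · · · · · ·
    # · · · · · · · · · ·
    · · · · · · · · · · ·
    · · · · · · · · · · ·
    · · · · · · · · · · ·
    · · · · · · · · · · ·
    · · · · · · · · · · ·
    · · · · · · · · · · ·
    · · · · · · · · · · ·
T3:
  2·area = 256  (B↔C swapped to make it positive)
  edge (20, 20)→(4, 16): d=(-16,-4) top-left  bias=+0
  edge (4, 16)→(20, 4): d=(16,-12) top-left  bias=+0
  edge (20, 4)→(20, 20): d=(0,16) right/bottom  bias=-1
    (9,2)@(19, 5): e=[236,4,16] → #
    (10,2)@(21, 5): e=[244,28,-16] → ·
    (8,3)@(17, 7): e=[196,12,48] → #
    (10,3)@(21, 7): e=[212,60,-16] → ·
    (7,4)@(15, 9): e=[156,20,80] → #
    (10,4)@(21, 9): e=[180,92,-16] → ·
    (5,5)@(11, 11): e=[108,4,144] → #
    (6,5)@(13, 11): e=[116,28,112] → #
    (10,5)@(21, 11): e=[148,124,-16] → ·
    (4,6)@(9, 13): e=[68,12,176] → #
    (10,6)@(21, 13): e=[116,156,-16] → ·
    (3,7)@(7, 15): e=[28,20,208] → #
  covered (32 px):
    · · · · · · · · · · ·
    · · · · · · · · · · ·
    · · · · · · · · · # ·
    · · · · · · · · # # ·
    · · · · · · · # # # ·
    · · · · · # # # # # ·
    · · · · # # # # # # ·
    · · · # # # # # # # ·
    · · · · # # # # # # ·
    · · · · · · · · # # ·
    · · · · · · · · · · ·
T4:
  2·area = 260
  edge (16, 22)→(2, 14): d=(-14,-8) top-left  bias=+0
  edge (2, 14)→(10, 0): d=(8,-14) top-left  bias=+0
  edge (10, 0)→(16, 22): d=(6,22) right/bottom  bias=-1
    (4,1)@(9, 3): e=[210,10,40] → #
    (5,1)@(11, 3): e=[226,38,-4] → ·
    (4,2)@(9, 5): e=[182,26,52] → #
    (5,2)@(11, 5): e=[198,54,8] → #
    (6,2)@(13, 5): e=[214,82,-36] → ·
    (3,3)@(7, 7): e=[138,14,108] → #
    (6,3)@(13, 7): e=[186,98,-24] → ·
    (2,4)@(5, 9): e=[94,2,164] → #
    (6,4)@(13, 9): e=[158,114,-12] → ·
    (2,5)@(5, 11): e=[66,18,176] → #
    (6,5)@(13, 11): e=[130,130,0] → ·  [on edge]
    (1,6)@(3, 13): e=[22,6,232] → #
  covered (32 px):
    · · · · · · · · · · ·
    · · · · # · · · · · ·
    · · · · # # · · · · ·
    · · · # # # · · · · ·
    · · # # # # · · · · ·
    · · # # # # · · · · ·
    · # # # # # # · · · ·
    · · # # # # # · · · ·
    · · · · # # # · · · ·
    · · · · · # # # · · ·
    · · · · · · · # · · ·

Final: [50,200,10]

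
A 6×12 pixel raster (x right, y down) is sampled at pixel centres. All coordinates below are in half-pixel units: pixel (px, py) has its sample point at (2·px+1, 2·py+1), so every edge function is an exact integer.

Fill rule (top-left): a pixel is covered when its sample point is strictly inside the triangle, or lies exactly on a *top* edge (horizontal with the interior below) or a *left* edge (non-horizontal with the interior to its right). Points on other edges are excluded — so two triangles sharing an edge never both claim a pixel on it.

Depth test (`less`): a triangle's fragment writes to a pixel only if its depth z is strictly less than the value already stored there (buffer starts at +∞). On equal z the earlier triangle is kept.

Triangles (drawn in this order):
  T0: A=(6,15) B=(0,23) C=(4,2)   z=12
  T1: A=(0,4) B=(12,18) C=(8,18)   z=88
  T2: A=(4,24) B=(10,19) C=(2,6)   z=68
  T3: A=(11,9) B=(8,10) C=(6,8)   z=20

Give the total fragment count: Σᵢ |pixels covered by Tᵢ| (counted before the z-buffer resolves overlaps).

T0:
  2·area = 94
  edge (6, 15)→(0, 23): d=(-6,8) right/bottom  bias=-1
  edge (0, 23)→(4, 2): d=(4,-21) top-left  bias=+0
  edge (4, 2)→(6, 15): d=(2,13) right/bottom  bias=-1
    (1,4)@(3, 9): e=[60,7,27] → █
    (2,4)@(5, 9): e=[44,49,1] → █
    (3,4)@(7, 9): e=[28,91,-25] → ·
    (1,5)@(3, 11): e=[48,15,31] → █
    (3,5)@(7, 11): e=[16,99,-21] → ·
    (4,5)@(9, 11): e=[0,141,-47] → ·  [on edge]
    (1,6)@(3, 13): e=[36,23,35] → █
    (3,6)@(7, 13): e=[4,107,-17] → ·
    (1,7)@(3, 15): e=[24,31,39] → █
    (3,7)@(7, 15): e=[-8,115,-13] → ·
    (1,8)@(3, 17): e=[12,39,43] → █
    (2,8)@(5, 17): e=[-4,81,17] → ·
    (1,9)@(3, 19): e=[0,47,47] → ·  [on edge]
  covered (11 px):
    · · · · · ·
    · · · · · ·
    · · · · · ·
    · · · · · ·
    · █ █ · · ·
    · █ █ · · ·
    · █ █ · · ·
    · █ █ · · ·
    · █ · · · ·
    █ · · · · ·
    █ · · · · ·
    · · · · · ·
T1:
  2·area = 56
  edge (0, 4)→(12, 18): d=(12,14) right/bottom  bias=-1
  edge (12, 18)→(8, 18): d=(-4,0) right/bottom  bias=-1
  edge (8, 18)→(0, 4): d=(-8,-14) top-left  bias=+0
    (1,4)@(3, 9): e=[18,36,2] → █
    (2,4)@(5, 9): e=[-10,36,30] → ·
    (1,5)@(3, 11): e=[42,28,-14] → ·
    (2,5)@(5, 11): e=[14,28,14] → █
    (3,5)@(7, 11): e=[-14,28,42] → ·
    (2,6)@(5, 13): e=[38,20,-2] → ·
    (3,6)@(7, 13): e=[10,20,26] → █
    (4,6)@(9, 13): e=[-18,20,54] → ·
    (3,7)@(7, 15): e=[34,12,10] → █
    (4,7)@(9, 15): e=[6,12,38] → █
    (5,7)@(11, 15): e=[-22,12,66] → ·
    (3,8)@(7, 17): e=[58,4,-6] → ·
  covered (7 px):
    · · · · · ·
    · · · · · ·
    · · · · · ·
    · · · · · ·
    · █ · · · ·
    · · █ · · ·
    · · · █ · ·
    · · · █ █ ·
    · · · · █ █
    · · · · · ·
    · · · · · ·
    · · · · · ·
T2:
  2·area = 118  (B↔C swapped to make it positive)
  edge (4, 24)→(2, 6): d=(-2,-18) top-left  bias=+0
  edge (2, 6)→(10, 19): d=(8,13) right/bottom  bias=-1
  edge (10, 19)→(4, 24): d=(-6,5) right/bottom  bias=-1
    (1,4)@(3, 9): e=[12,11,95] → █
    (2,4)@(5, 9): e=[48,-15,85] → ·
    (1,5)@(3, 11): e=[8,27,83] → █
    (2,5)@(5, 11): e=[44,1,73] → █
    (3,5)@(7, 11): e=[80,-25,63] → ·
    (1,6)@(3, 13): e=[4,43,71] → █
    (3,6)@(7, 13): e=[76,-9,51] → ·
    (1,7)@(3, 15): e=[0,59,59] → █  [on edge]
    (3,7)@(7, 15): e=[72,7,39] → █
    (4,7)@(9, 15): e=[108,-19,29] → ·
    (1,8)@(3, 17): e=[-4,75,47] → ·
    (2,8)@(5, 17): e=[32,49,37] → █
  covered (16 px):
    · · · · · ·
    · · · · · ·
    · · · · · ·
    · · · · · ·
    · █ · · · ·
    · █ █ · · ·
    · █ █ · · ·
    · █ █ █ · ·
    · · █ █ · ·
    · · █ █ █ ·
    · · █ █ · ·
    · · █ · · ·
T3:
  2·area = 8
  edge (11, 9)→(8, 10): d=(-3,1) right/bottom  bias=-1
  edge (8, 10)→(6, 8): d=(-2,-2) top-left  bias=+0
  edge (6, 8)→(11, 9): d=(5,1) right/bottom  bias=-1
    (0,1)@(1, 3): e=[28,0,-20] → ·  [on edge]
    (1,2)@(3, 5): e=[20,0,-12] → ·  [on edge]
    (0,3)@(1, 7): e=[16,-8,0] → ·  [on edge]
    (2,3)@(5, 7): e=[12,0,-4] → ·  [on edge]
    (3,4)@(7, 9): e=[4,0,4] → █  [on edge]
    (4,4)@(9, 9): e=[2,4,2] → █
    (5,4)@(11, 9): e=[0,8,0] → ·  [on edge]
    (2,5)@(5, 11): e=[0,-8,16] → ·  [on edge]
    (3,5)@(7, 11): e=[-2,-4,14] → ·
    (4,5)@(9, 11): e=[-4,0,12] → ·  [on edge]
    (5,6)@(11, 13): e=[-12,0,20] → ·  [on edge]
  covered (2 px):
    · · · · · ·
    · · · · · ·
    · · · · · ·
    · · · · · ·
    · · · █ █ ·
    · · · · · ·
    · · · · · ·
    · · · · · ·
    · · · · · ·
    · · · · · ·
    · · · · · ·
    · · · · · ·

Answer: 36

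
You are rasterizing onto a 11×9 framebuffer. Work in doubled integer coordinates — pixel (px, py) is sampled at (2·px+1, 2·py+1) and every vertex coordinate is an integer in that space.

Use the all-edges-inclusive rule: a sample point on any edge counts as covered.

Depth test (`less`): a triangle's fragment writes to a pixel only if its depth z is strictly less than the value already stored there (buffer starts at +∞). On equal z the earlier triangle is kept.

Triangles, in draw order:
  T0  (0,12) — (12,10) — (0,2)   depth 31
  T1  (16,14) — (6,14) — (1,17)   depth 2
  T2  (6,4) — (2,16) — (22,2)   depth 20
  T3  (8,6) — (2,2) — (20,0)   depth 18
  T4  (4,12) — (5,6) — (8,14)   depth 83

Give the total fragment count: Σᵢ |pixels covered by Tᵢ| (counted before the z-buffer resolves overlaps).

T0:
  2·area = 120  (B↔C swapped to make it positive)
  edge (0, 12)→(0, 2): d=(0,-10) inclusive
  edge (0, 2)→(12, 10): d=(12,8) inclusive
  edge (12, 10)→(0, 12): d=(-12,2) inclusive
    (0,1)@(1, 3): e=[10,4,106] → X
    (1,1)@(3, 3): e=[30,-12,102] → .
    (0,2)@(1, 5): e=[10,28,82] → X
    (1,2)@(3, 5): e=[30,12,78] → X
    (2,2)@(5, 5): e=[50,-4,74] → .
    (0,3)@(1, 7): e=[10,52,58] → X
    (2,3)@(5, 7): e=[50,20,50] → X
    (3,3)@(7, 7): e=[70,4,46] → X
    (4,3)@(9, 7): e=[90,-12,42] → .
    (0,4)@(1, 9): e=[10,76,34] → X
    (4,4)@(9, 9): e=[90,12,18] → X
    (5,4)@(11, 9): e=[110,-4,14] → .
  covered (15 px):
    . . . . . . . . . . .
    X . . . . . . . . . .
    X X . . . . . . . . .
    X X X X . . . . . . .
    X X X X X . . . . . .
    X X X . . . . . . . .
    . . . . . . . . . . .
    . . . . . . . . . . .
    . . . . . . . . . . .
T1:
  2·area = 30  (B↔C swapped to make it positive)
  edge (16, 14)→(1, 17): d=(-15,3) inclusive
  edge (1, 17)→(6, 14): d=(5,-3) inclusive
  edge (6, 14)→(16, 14): d=(10,0) inclusive
    (10,2)@(21, 5): e=[120,0,-90] → .  [on edge]
    (5,5)@(11, 11): e=[60,0,-30] → .  [on edge]
    (10,6)@(21, 13): e=[0,40,-10] → .  [on edge]
    (2,7)@(5, 15): e=[18,2,10] → X
    (3,7)@(7, 15): e=[12,8,10] → X
    (4,7)@(9, 15): e=[6,14,10] → X
    (5,7)@(11, 15): e=[0,20,10] → X  [on edge]
    (6,7)@(13, 15): e=[-6,26,10] → .
    (0,8)@(1, 17): e=[0,0,30] → X  [on edge]
    (1,8)@(3, 17): e=[-6,6,30] → .
    (2,8)@(5, 17): e=[-12,12,30] → .
    (3,8)@(7, 17): e=[-18,18,30] → .
  covered (5 px):
    . . . . . . . . . . .
    . . . . . . . . . . .
    . . . . . . . . . . .
    . . . . . . . . . . .
    . . . . . . . . . . .
    . . . . . . . . . . .
    . . . . . . . . . . .
    . . X X X X . . . . .
    X . . . . . . . . . .
T2:
  2·area = 184  (B↔C swapped to make it positive)
  edge (6, 4)→(22, 2): d=(16,-2) inclusive
  edge (22, 2)→(2, 16): d=(-20,14) inclusive
  edge (2, 16)→(6, 4): d=(4,-12) inclusive
    (3,0)@(7, 1): e=[-46,230,0] → .  [on edge]
    (7,1)@(15, 3): e=[2,78,104] → X
    (8,1)@(17, 3): e=[6,50,128] → X
    (9,1)@(19, 3): e=[10,22,152] → X
    (10,1)@(21, 3): e=[14,-6,176] → .
    (3,2)@(7, 5): e=[18,150,16] → X
    (4,2)@(9, 5): e=[22,122,40] → X
    (5,2)@(11, 5): e=[26,94,64] → X
    (6,2)@(13, 5): e=[30,66,88] → X
    (9,2)@(19, 5): e=[42,-18,160] → .
    (2,3)@(5, 7): e=[46,138,0] → X  [on edge]
    (7,3)@(15, 7): e=[66,-2,120] → .
    (1,6)@(3, 13): e=[138,46,0] → X  [on edge]
  covered (24 px):
    . . . . . . . . . . .
    . . . . . . . X X X .
    . . . X X X X X X . .
    . . X X X X X . . . .
    . . X X X X . . . . .
    . . X X X . . . . . .
    . X X . . . . . . . .
    . X . . . . . . . . .
    . . . . . . . . . . .
T3:
  2·area = 84
  edge (8, 6)→(2, 2): d=(-6,-4) inclusive
  edge (2, 2)→(20, 0): d=(18,-2) inclusive
  edge (20, 0)→(8, 6): d=(-12,6) inclusive
    (5,0)@(11, 1): e=[42,0,42] → X  [on edge]
    (6,0)@(13, 1): e=[50,4,30] → X
    (7,0)@(15, 1): e=[58,8,18] → X
    (8,0)@(17, 1): e=[66,12,6] → X
    (9,0)@(19, 1): e=[74,16,-6] → .
    (2,1)@(5, 3): e=[6,24,54] → X
    (3,1)@(7, 3): e=[14,28,42] → X
    (4,1)@(9, 3): e=[22,32,30] → X
    (7,1)@(15, 3): e=[46,44,-6] → .
    (8,1)@(17, 3): e=[54,48,-18] → .
    (2,2)@(5, 5): e=[-6,60,30] → .
    (3,2)@(7, 5): e=[2,64,18] → X
  covered (11 px):
    . . . . . X X X X . .
    . . X X X X X . . . .
    . . . X X . . . . . .
    . . . . . . . . . . .
    . . . . . . . . . . .
    . . . . . . . . . . .
    . . . . . . . . . . .
    . . . . . . . . . . .
    . . . . . . . . . . .
T4:
  2·area = 26
  edge (4, 12)→(5, 6): d=(1,-6) inclusive
  edge (5, 6)→(8, 14): d=(3,8) inclusive
  edge (8, 14)→(4, 12): d=(-4,-2) inclusive
    (2,3)@(5, 7): e=[1,3,22] → X
    (3,3)@(7, 7): e=[13,-13,26] → .
    (2,4)@(5, 9): e=[3,9,14] → X
    (3,4)@(7, 9): e=[15,-7,18] → .
    (2,5)@(5, 11): e=[5,15,6] → X
    (3,5)@(7, 11): e=[17,-1,10] → .
    (2,6)@(5, 13): e=[7,21,-2] → .
    (3,6)@(7, 13): e=[19,5,2] → X
    (4,6)@(9, 13): e=[31,-11,6] → .
    (3,7)@(7, 15): e=[21,11,-6] → .
  covered (4 px):
    . . . . . . . . . . .
    . . . . . . . . . . .
    . . . . . . . . . . .
    . . X . . . . . . . .
    . . X . . . . . . . .
    . . X . . . . . . . .
    . . . X . . . . . . .
    . . . . . . . . . . .
    . . . . . . . . . . .

Answer: 59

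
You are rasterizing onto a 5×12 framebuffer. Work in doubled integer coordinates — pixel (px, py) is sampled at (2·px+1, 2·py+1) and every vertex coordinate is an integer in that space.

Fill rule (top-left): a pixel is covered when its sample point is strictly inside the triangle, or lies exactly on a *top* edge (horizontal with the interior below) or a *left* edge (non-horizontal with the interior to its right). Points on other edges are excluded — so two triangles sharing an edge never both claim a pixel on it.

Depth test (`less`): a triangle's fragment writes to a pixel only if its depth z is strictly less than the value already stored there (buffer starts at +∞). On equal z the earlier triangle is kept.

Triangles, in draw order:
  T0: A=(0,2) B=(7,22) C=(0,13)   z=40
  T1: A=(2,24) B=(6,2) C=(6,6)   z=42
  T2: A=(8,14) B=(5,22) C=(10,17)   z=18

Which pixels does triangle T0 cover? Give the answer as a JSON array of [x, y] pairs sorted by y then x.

T0:
  2·area = 77
  edge (0, 2)→(7, 22): d=(7,20) right/bottom  bias=-1
  edge (7, 22)→(0, 13): d=(-7,-9) top-left  bias=+0
  edge (0, 13)→(0, 2): d=(0,-11) top-left  bias=+0
    (0,2)@(1, 5): e=[1,65,11] → #
    (1,2)@(3, 5): e=[-39,83,33] → ·
    (0,3)@(1, 7): e=[15,51,11] → #
    (1,3)@(3, 7): e=[-25,69,33] → ·
    (0,4)@(1, 9): e=[29,37,11] → #
    (1,4)@(3, 9): e=[-11,55,33] → ·
    (0,5)@(1, 11): e=[43,23,11] → #
    (1,5)@(3, 11): e=[3,41,33] → #
    (2,5)@(5, 11): e=[-37,59,55] → ·
    (0,6)@(1, 13): e=[57,9,11] → #
    (2,6)@(5, 13): e=[-23,45,55] → ·
    (0,7)@(1, 15): e=[71,-5,11] → ·
  covered (10 px):
    · · · · ·
    · · · · ·
    # · · · ·
    # · · · ·
    # · · · ·
    # # · · ·
    # # · · ·
    · # · · ·
    · · # · ·
    · · # · ·
    · · · · ·
    · · · · ·
T1:
  2·area = 16
  edge (2, 24)→(6, 2): d=(4,-22) top-left  bias=+0
  edge (6, 2)→(6, 6): d=(0,4) right/bottom  bias=-1
  edge (6, 6)→(2, 24): d=(-4,18) right/bottom  bias=-1
    (2,4)@(5, 9): e=[6,4,6] → #
    (3,4)@(7, 9): e=[50,-4,-30] → ·
    (2,5)@(5, 11): e=[14,4,-2] → ·
    (1,9)@(3, 19): e=[2,12,2] → #
    (2,9)@(5, 19): e=[46,4,-34] → ·
    (1,10)@(3, 21): e=[10,12,-6] → ·
  covered (2 px):
    · · · · ·
    · · · · ·
    · · · · ·
    · · · · ·
    · · # · ·
    · · · · ·
    · · · · ·
    · · · · ·
    · · · · ·
    · # · · ·
    · · · · ·
    · · · · ·
T2:
  2·area = 25  (B↔C swapped to make it positive)
  edge (8, 14)→(10, 17): d=(2,3) right/bottom  bias=-1
  edge (10, 17)→(5, 22): d=(-5,5) right/bottom  bias=-1
  edge (5, 22)→(8, 14): d=(3,-8) top-left  bias=+0
    (3,8)@(7, 17): e=[9,15,1] → #
    (4,8)@(9, 17): e=[3,5,17] → #
    (3,9)@(7, 19): e=[13,5,7] → #
    (4,9)@(9, 19): e=[7,-5,23] → ·
    (3,10)@(7, 21): e=[17,-5,13] → ·
  covered (3 px):
    · · · · ·
    · · · · ·
    · · · · ·
    · · · · ·
    · · · · ·
    · · · · ·
    · · · · ·
    · · · · ·
    · · · # #
    · · · # ·
    · · · · ·
    · · · · ·

Final: [[0,2],[0,3],[0,4],[0,5],[1,5],[0,6],[1,6],[1,7],[2,8],[2,9]]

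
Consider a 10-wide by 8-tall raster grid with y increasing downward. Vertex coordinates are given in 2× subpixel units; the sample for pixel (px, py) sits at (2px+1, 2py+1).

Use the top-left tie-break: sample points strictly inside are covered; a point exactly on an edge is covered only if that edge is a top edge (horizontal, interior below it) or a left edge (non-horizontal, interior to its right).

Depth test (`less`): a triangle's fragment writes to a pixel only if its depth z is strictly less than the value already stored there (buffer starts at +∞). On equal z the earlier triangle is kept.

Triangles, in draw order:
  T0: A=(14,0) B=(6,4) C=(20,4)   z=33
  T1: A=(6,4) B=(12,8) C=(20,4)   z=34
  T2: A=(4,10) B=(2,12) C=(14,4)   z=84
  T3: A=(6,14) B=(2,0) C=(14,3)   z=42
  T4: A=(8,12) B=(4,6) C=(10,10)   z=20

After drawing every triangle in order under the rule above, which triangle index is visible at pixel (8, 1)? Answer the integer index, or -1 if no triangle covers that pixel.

T0:
  2·area = 56  (B↔C swapped to make it positive)
  edge (14, 0)→(20, 4): d=(6,4) right/bottom  bias=-1
  edge (20, 4)→(6, 4): d=(-14,0) right/bottom  bias=-1
  edge (6, 4)→(14, 0): d=(8,-4) top-left  bias=+0
    (6,0)@(13, 1): e=[10,42,4] → █
    (7,0)@(15, 1): e=[2,42,12] → █
    (8,0)@(17, 1): e=[-6,42,20] → ·
    (4,1)@(9, 3): e=[38,14,4] → █
    (5,1)@(11, 3): e=[30,14,12] → █
    (8,1)@(17, 3): e=[6,14,36] → █
    (9,1)@(19, 3): e=[-2,14,44] → ·
    (4,2)@(9, 5): e=[50,-14,20] → ·
    (5,2)@(11, 5): e=[42,-14,28] → ·
    (6,2)@(13, 5): e=[34,-14,36] → ·
    (7,2)@(15, 5): e=[26,-14,44] → ·
    (8,2)@(17, 5): e=[18,-14,52] → ·
  covered (7 px):
    · · · · · · █ █ · ·
    · · · · █ █ █ █ █ ·
    · · · · · · · · · ·
    · · · · · · · · · ·
    · · · · · · · · · ·
    · · · · · · · · · ·
    · · · · · · · · · ·
    · · · · · · · · · ·
T1:
  2·area = 56  (B↔C swapped to make it positive)
  edge (6, 4)→(20, 4): d=(14,0) top-left  bias=+0
  edge (20, 4)→(12, 8): d=(-8,4) right/bottom  bias=-1
  edge (12, 8)→(6, 4): d=(-6,-4) top-left  bias=+0
    (4,2)@(9, 5): e=[14,36,6] → █
    (5,2)@(11, 5): e=[14,28,14] → █
    (6,2)@(13, 5): e=[14,20,22] → █
    (7,2)@(15, 5): e=[14,12,30] → █
    (8,2)@(17, 5): e=[14,4,38] → █
    (9,2)@(19, 5): e=[14,-4,46] → ·
    (4,3)@(9, 7): e=[42,20,-6] → ·
    (5,3)@(11, 7): e=[42,12,2] → █
    (7,3)@(15, 7): e=[42,-4,18] → ·
    (8,3)@(17, 7): e=[42,-12,26] → ·
    (5,4)@(11, 9): e=[70,-4,-10] → ·
    (6,4)@(13, 9): e=[70,-12,-2] → ·
  covered (7 px):
    · · · · · · · · · ·
    · · · · · · · · · ·
    · · · · █ █ █ █ █ ·
    · · · · · █ █ · · ·
    · · · · · · · · · ·
    · · · · · · · · · ·
    · · · · · · · · · ·
    · · · · · · · · · ·
T2:
  2·area = 8  (B↔C swapped to make it positive)
  edge (4, 10)→(14, 4): d=(10,-6) top-left  bias=+0
  edge (14, 4)→(2, 12): d=(-12,8) right/bottom  bias=-1
  edge (2, 12)→(4, 10): d=(2,-2) top-left  bias=+0
    (6,0)@(13, 1): e=[-36,44,0] → ·  [on edge]
    (9,0)@(19, 1): e=[0,-4,12] → ·  [on edge]
    (5,1)@(11, 3): e=[-28,36,0] → ·  [on edge]
    (4,2)@(9, 5): e=[-20,28,0] → ·  [on edge]
    (3,3)@(7, 7): e=[-12,20,0] → ·  [on edge]
    (4,3)@(9, 7): e=[0,4,4] → █  [on edge]
    (5,3)@(11, 7): e=[12,-12,8] → ·
    (2,4)@(5, 9): e=[-4,12,0] → ·  [on edge]
    (4,4)@(9, 9): e=[20,-20,8] → ·
    (1,5)@(3, 11): e=[4,4,0] → █  [on edge]
    (2,5)@(5, 11): e=[16,-12,4] → ·
    (0,6)@(1, 13): e=[12,-4,0] → ·  [on edge]
  covered (2 px):
    · · · · · · · · · ·
    · · · · · · · · · ·
    · · · · · · · · · ·
    · · · · █ · · · · ·
    · · · · · · · · · ·
    · █ · · · · · · · ·
    · · · · · · · · · ·
    · · · · · · · · · ·
T3:
  2·area = 156
  edge (6, 14)→(2, 0): d=(-4,-14) top-left  bias=+0
  edge (2, 0)→(14, 3): d=(12,3) right/bottom  bias=-1
  edge (14, 3)→(6, 14): d=(-8,11) right/bottom  bias=-1
    (1,0)@(3, 1): e=[10,9,137] → █
    (2,0)@(5, 1): e=[38,3,115] → █
    (3,0)@(7, 1): e=[66,-3,93] → ·
    (1,1)@(3, 3): e=[2,33,121] → █
    (3,1)@(7, 3): e=[58,21,77] → █
    (4,1)@(9, 3): e=[86,15,55] → █
    (5,1)@(11, 3): e=[114,9,33] → █
    (6,1)@(13, 3): e=[142,3,11] → █
    (7,1)@(15, 3): e=[170,-3,-11] → ·
    (1,2)@(3, 5): e=[-6,57,105] → ·
    (2,2)@(5, 5): e=[22,51,83] → █
    (6,2)@(13, 5): e=[134,27,-5] → ·
  covered (20 px):
    · █ █ · · · · · · ·
    · █ █ █ █ █ █ · · ·
    · · █ █ █ █ · · · ·
    · · █ █ █ █ · · · ·
    · · █ █ █ · · · · ·
    · · · █ · · · · · ·
    · · · · · · · · · ·
    · · · · · · · · · ·
T4:
  2·area = 20
  edge (8, 12)→(4, 6): d=(-4,-6) top-left  bias=+0
  edge (4, 6)→(10, 10): d=(6,4) right/bottom  bias=-1
  edge (10, 10)→(8, 12): d=(-2,2) right/bottom  bias=-1
    (9,0)@(19, 1): e=[110,-90,0] → ·  [on edge]
    (8,1)@(17, 3): e=[90,-70,0] → ·  [on edge]
    (7,2)@(15, 5): e=[70,-50,0] → ·  [on edge]
    (2,3)@(5, 7): e=[2,2,16] → █
    (3,3)@(7, 7): e=[14,-6,12] → ·
    (6,3)@(13, 7): e=[50,-30,0] → ·  [on edge]
    (2,4)@(5, 9): e=[-6,14,12] → ·
    (3,4)@(7, 9): e=[6,6,8] → █
    (4,4)@(9, 9): e=[18,-2,4] → ·
    (5,4)@(11, 9): e=[30,-10,0] → ·  [on edge]
    (3,5)@(7, 11): e=[-2,18,4] → ·
    (4,5)@(9, 11): e=[10,10,0] → ·  [on edge]
    (3,6)@(7, 13): e=[-10,30,0] → ·  [on edge]
    (2,7)@(5, 15): e=[-30,50,0] → ·  [on edge]
  covered (2 px):
    · · · · · · · · · ·
    · · · · · · · · · ·
    · · · · · · · · · ·
    · · █ · · · · · · ·
    · · · █ · · · · · ·
    · · · · · · · · · ·
    · · · · · · · · · ·
    · · · · · · · · · ·

Z-buffer (winner per pixel, '.' = empty):
  . 3 3 . . . 0 0 . .
  . 3 3 3 0 0 0 0 0 .
  . . 3 3 1 1 1 1 1 .
  . . 4 3 3 1 1 . . .
  . . 3 4 3 . . . . .
  . 2 . 3 . . . . . .
  . . . . . . . . . .
  . . . . . . . . . .

Result: 0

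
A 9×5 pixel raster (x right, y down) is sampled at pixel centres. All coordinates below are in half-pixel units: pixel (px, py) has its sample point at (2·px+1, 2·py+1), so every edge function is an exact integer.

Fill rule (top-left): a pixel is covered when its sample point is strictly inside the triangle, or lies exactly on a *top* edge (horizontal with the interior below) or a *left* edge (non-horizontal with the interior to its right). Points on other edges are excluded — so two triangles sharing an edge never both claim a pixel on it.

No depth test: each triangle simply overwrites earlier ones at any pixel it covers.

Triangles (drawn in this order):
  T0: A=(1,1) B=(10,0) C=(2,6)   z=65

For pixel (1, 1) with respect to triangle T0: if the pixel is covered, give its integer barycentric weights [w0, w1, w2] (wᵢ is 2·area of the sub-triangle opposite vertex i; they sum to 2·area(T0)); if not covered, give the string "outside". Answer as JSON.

T0:
  2·area = 46
  edge (1, 1)→(10, 0): d=(9,-1) top-left  bias=+0
  edge (10, 0)→(2, 6): d=(-8,6) right/bottom  bias=-1
  edge (2, 6)→(1, 1): d=(-1,-5) top-left  bias=+0
    (0,0)@(1, 1): e=[0,46,0] → █  [on edge]
    (1,0)@(3, 1): e=[2,34,10] → █
    (2,0)@(5, 1): e=[4,22,20] → █
    (3,0)@(7, 1): e=[6,10,30] → █
    (4,0)@(9, 1): e=[8,-2,40] → ·
    (0,1)@(1, 3): e=[18,30,-2] → ·
    (1,1)@(3, 3): e=[20,18,8] → █
    (3,1)@(7, 3): e=[24,-6,28] → ·
    (1,2)@(3, 5): e=[38,2,6] → █
    (2,2)@(5, 5): e=[40,-10,16] → ·
    (1,3)@(3, 7): e=[56,-14,4] → ·
  covered (7 px):
    █ █ █ █ · · · · ·
    · █ █ · · · · · ·
    · █ · · · · · · ·
    · · · · · · · · ·
    · · · · · · · · ·

Final: [18,8,20]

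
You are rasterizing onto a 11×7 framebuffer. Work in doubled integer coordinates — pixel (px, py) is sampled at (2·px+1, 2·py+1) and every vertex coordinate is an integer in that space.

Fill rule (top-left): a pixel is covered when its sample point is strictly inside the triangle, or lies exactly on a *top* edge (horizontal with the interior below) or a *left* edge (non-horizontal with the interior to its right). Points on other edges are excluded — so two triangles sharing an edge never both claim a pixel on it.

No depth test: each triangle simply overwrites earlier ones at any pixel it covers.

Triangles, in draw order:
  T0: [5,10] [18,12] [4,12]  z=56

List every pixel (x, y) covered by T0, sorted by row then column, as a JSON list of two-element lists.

T0:
  2·area = 28
  edge (5, 10)→(18, 12): d=(13,2) right/bottom  bias=-1
  edge (18, 12)→(4, 12): d=(-14,0) right/bottom  bias=-1
  edge (4, 12)→(5, 10): d=(1,-2) top-left  bias=+0
    (2,5)@(5, 11): e=[13,14,1] → █
    (3,5)@(7, 11): e=[9,14,5] → █
    (4,5)@(9, 11): e=[5,14,9] → █
    (5,5)@(11, 11): e=[1,14,13] → █
    (6,5)@(13, 11): e=[-3,14,17] → ·
    (2,6)@(5, 13): e=[39,-14,3] → ·
    (3,6)@(7, 13): e=[35,-14,7] → ·
    (4,6)@(9, 13): e=[31,-14,11] → ·
    (5,6)@(11, 13): e=[27,-14,15] → ·
  covered (4 px):
    · · · · · · · · · · ·
    · · · · · · · · · · ·
    · · · · · · · · · · ·
    · · · · · · · · · · ·
    · · · · · · · · · · ·
    · · █ █ █ █ · · · · ·
    · · · · · · · · · · ·

Answer: [[2,5],[3,5],[4,5],[5,5]]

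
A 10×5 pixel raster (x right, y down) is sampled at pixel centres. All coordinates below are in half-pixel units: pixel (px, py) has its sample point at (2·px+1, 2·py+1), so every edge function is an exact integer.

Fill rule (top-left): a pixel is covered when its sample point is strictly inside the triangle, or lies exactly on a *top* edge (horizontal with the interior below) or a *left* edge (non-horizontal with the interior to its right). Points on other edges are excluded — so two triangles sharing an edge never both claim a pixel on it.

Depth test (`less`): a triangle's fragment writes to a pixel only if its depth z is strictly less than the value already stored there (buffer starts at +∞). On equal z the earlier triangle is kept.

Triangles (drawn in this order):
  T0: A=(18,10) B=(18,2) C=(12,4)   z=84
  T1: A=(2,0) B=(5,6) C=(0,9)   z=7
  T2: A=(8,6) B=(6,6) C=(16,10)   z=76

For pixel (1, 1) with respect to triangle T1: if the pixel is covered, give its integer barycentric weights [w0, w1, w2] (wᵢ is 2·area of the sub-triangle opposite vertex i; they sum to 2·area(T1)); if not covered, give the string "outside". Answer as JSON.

T0:
  2·area = 48  (B↔C swapped to make it positive)
  edge (18, 10)→(12, 4): d=(-6,-6) top-left  bias=+0
  edge (12, 4)→(18, 2): d=(6,-2) top-left  bias=+0
  edge (18, 2)→(18, 10): d=(0,8) right/bottom  bias=-1
    (4,0)@(9, 1): e=[0,-24,72] → ·  [on edge]
    (5,1)@(11, 3): e=[0,-8,56] → ·  [on edge]
    (7,1)@(15, 3): e=[24,0,24] → #  [on edge]
    (8,1)@(17, 3): e=[36,4,8] → #
    (9,1)@(19, 3): e=[48,8,-8] → ·
    (4,2)@(9, 5): e=[-24,0,72] → ·  [on edge]
    (6,2)@(13, 5): e=[0,8,40] → #  [on edge]
    (9,2)@(19, 5): e=[36,20,-8] → ·
    (1,3)@(3, 7): e=[-72,0,120] → ·  [on edge]
    (6,3)@(13, 7): e=[-12,20,40] → ·
    (7,3)@(15, 7): e=[0,24,24] → #  [on edge]
    (9,3)@(19, 7): e=[24,32,-8] → ·
    (8,4)@(17, 9): e=[0,40,8] → #  [on edge]
  covered (8 px):
    · · · · · · · · · ·
    · · · · · · · # # ·
    · · · · · · # # # ·
    · · · · · · · # # ·
    · · · · · · · · # ·
T1:
  2·area = 39
  edge (2, 0)→(5, 6): d=(3,6) right/bottom  bias=-1
  edge (5, 6)→(0, 9): d=(-5,3) right/bottom  bias=-1
  edge (0, 9)→(2, 0): d=(2,-9) top-left  bias=+0
    (1,1)@(3, 3): e=[3,21,15] → #
    (2,1)@(5, 3): e=[-9,15,33] → ·
    (0,2)@(1, 5): e=[21,17,1] → #
    (2,2)@(5, 5): e=[-3,5,37] → ·
    (0,3)@(1, 7): e=[27,7,5] → #
    (2,3)@(5, 7): e=[3,-5,41] → ·
    (0,4)@(1, 9): e=[33,-3,9] → ·
    (1,4)@(3, 9): e=[21,-9,27] → ·
  covered (5 px):
    · · · · · · · · · ·
    · # · · · · · · · ·
    # # · · · · · · · ·
    # # · · · · · · · ·
    · · · · · · · · · ·
T2:
  2·area = 8  (B↔C swapped to make it positive)
  edge (8, 6)→(16, 10): d=(8,4) right/bottom  bias=-1
  edge (16, 10)→(6, 6): d=(-10,-4) top-left  bias=+0
  edge (6, 6)→(8, 6): d=(2,0) top-left  bias=+0
    (4,3)@(9, 7): e=[4,2,2] → #
    (5,3)@(11, 7): e=[-4,10,2] → ·
    (4,4)@(9, 9): e=[20,-18,6] → ·
  covered (1 px):
    · · · · · · · · · ·
    · · · · · · · · · ·
    · · · · · · · · · ·
    · · · · # · · · · ·
    · · · · · · · · · ·

Answer: [21,15,3]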